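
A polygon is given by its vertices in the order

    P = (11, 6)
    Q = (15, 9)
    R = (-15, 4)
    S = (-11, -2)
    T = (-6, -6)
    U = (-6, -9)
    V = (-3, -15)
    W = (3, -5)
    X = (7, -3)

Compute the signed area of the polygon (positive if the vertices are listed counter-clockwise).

287

Apply the shoelace formula: 2A = Σ (x_i·y_{i+1} − x_{i+1}·y_i), indices taken mod 9.
P→Q: (11)(9) − (15)(6) = 9
Q→R: (15)(4) − (-15)(9) = 195
R→S: (-15)(-2) − (-11)(4) = 74
S→T: (-11)(-6) − (-6)(-2) = 54
T→U: (-6)(-9) − (-6)(-6) = 18
U→V: (-6)(-15) − (-3)(-9) = 63
V→W: (-3)(-5) − (3)(-15) = 60
W→X: (3)(-3) − (7)(-5) = 26
X→P: (7)(6) − (11)(-3) = 75
Σ = 574
Signed area = Σ/2 = 287 (positive ⇒ counter-clockwise traversal).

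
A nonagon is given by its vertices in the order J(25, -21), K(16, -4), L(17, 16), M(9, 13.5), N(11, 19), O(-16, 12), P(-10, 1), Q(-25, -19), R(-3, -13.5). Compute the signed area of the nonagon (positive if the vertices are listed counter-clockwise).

1052

Apply the shoelace (surveyor's) formula: 2A = Σ (x_i·y_{i+1} − x_{i+1}·y_i), indices taken mod 9.
Cross-terms: 236, 324, 85.5, 22.5, 436, 104, 215, 280.5, 400.5  ⇒  Σ = 2104
Signed area = Σ/2 = 1052 (positive ⇒ counter-clockwise traversal).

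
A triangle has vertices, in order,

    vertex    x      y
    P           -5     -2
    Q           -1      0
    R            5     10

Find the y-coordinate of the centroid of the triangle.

Apply Gauss's area formula. First the cross-terms c_i = x_i·y_{i+1} − x_{i+1}·y_i:
  -2, -10, 40  ⇒  2A = 28, A = 14.
Then Σ (y_i + y_{i+1})·c_i = 224, so ȳ = 224 / (6·14) = 8/3.

8/3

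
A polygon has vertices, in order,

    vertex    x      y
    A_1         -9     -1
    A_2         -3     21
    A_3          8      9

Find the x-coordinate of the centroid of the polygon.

Apply the shoelace formula. First the cross-terms c_i = x_i·y_{i+1} − x_{i+1}·y_i:
  -192, -195, 73  ⇒  2A = -314, A = -157.
Then Σ (x_i + x_{i+1})·c_i = 1256, so x̄ = 1256 / (6·(-157)) = -4/3.

-4/3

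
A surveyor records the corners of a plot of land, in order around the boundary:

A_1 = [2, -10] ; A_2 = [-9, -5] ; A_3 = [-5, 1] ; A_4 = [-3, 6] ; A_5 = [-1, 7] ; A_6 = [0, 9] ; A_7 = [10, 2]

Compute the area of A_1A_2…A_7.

189.5

Apply the surveyor's formula: 2A = Σ (x_i·y_{i+1} − x_{i+1}·y_i), indices taken mod 7.
Cross-terms: -100, -34, -27, -15, -9, -90, -104  ⇒  Σ = -379
Area = |Σ|/2 = 189.5.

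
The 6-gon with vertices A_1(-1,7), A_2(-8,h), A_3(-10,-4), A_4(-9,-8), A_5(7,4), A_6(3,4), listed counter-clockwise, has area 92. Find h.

-1

The doubled signed area Σ (x_i y_{i+1} − x_{i+1} y_i) is linear in h.
With h=0 it equals 193; the coefficient of h is 9 (from the two edges through A_2).
So 9·h + 193 = 2·92 = 184 ⇒ h = -1.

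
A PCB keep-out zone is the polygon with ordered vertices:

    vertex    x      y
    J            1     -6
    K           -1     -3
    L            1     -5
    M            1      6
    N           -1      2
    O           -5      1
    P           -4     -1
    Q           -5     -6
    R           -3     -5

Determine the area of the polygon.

J→K: (1)(-3) − (-1)(-6) = -9
K→L: (-1)(-5) − (1)(-3) = 8
L→M: (1)(6) − (1)(-5) = 11
M→N: (1)(2) − (-1)(6) = 8
N→O: (-1)(1) − (-5)(2) = 9
O→P: (-5)(-1) − (-4)(1) = 9
P→Q: (-4)(-6) − (-5)(-1) = 19
Q→R: (-5)(-5) − (-3)(-6) = 7
R→J: (-3)(-6) − (1)(-5) = 23
Σ = 85
Area = |Σ|/2 = 42.5.

42.5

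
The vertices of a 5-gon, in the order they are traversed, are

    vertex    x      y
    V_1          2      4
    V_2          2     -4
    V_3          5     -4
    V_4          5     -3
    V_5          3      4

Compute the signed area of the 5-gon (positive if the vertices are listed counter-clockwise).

Apply the shoelace (surveyor's) formula: 2A = Σ (x_i·y_{i+1} − x_{i+1}·y_i), indices taken mod 5.
Σ = (-16) + (12) + (5) + (29) + (4) = 34
Signed area = Σ/2 = 17 (positive ⇒ counter-clockwise traversal).

17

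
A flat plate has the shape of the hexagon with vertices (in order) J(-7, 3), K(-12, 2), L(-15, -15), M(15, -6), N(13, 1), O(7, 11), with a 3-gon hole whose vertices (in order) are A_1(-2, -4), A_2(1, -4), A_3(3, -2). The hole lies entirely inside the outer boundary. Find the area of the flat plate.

434

Outer boundary:
Apply the shoelace (surveyor's) formula: 2A = Σ (x_i·y_{i+1} − x_{i+1}·y_i), indices taken mod 6.
Σ = (22) + (210) + (315) + (93) + (136) + (98) = 874
Area = |Σ|/2 = 437.
Hole:
Apply the shoelace (surveyor's) formula: 2A = Σ (x_i·y_{i+1} − x_{i+1}·y_i), indices taken mod 3.
A_1→A_2: (-2)(-4) − (1)(-4) = 12
A_2→A_3: (1)(-2) − (3)(-4) = 10
A_3→A_1: (3)(-4) − (-2)(-2) = -16
Σ = 6
Area = |Σ|/2 = 3.
Net area = 437 − 3 = 434.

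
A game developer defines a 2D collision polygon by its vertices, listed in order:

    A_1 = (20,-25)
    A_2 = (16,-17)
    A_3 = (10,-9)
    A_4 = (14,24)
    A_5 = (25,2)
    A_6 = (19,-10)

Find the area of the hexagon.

Apply the surveyor's formula: 2A = Σ (x_i·y_{i+1} − x_{i+1}·y_i), indices taken mod 6.
Cross-terms: 60, 26, 366, -572, -288, -275  ⇒  Σ = -683
Area = |Σ|/2 = 341.5.

341.5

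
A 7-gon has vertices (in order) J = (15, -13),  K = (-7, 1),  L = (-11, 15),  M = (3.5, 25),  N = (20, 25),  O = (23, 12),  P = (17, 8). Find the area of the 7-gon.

803

Σ = (-76) + (-94) + (-327.5) + (-412.5) + (-335) + (-20) + (-341) = -1606
Area = |Σ|/2 = 803.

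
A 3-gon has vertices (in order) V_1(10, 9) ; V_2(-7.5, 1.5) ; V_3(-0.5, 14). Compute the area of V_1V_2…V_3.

83.125

Apply the surveyor's formula: 2A = Σ (x_i·y_{i+1} − x_{i+1}·y_i), indices taken mod 3.
Σ = (82.5) + (-104.25) + (-144.5) = -166.25
Area = |Σ|/2 = 83.125.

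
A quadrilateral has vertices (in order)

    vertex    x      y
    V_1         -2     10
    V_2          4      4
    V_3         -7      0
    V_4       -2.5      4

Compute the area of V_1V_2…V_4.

Apply Gauss's area formula: 2A = Σ (x_i·y_{i+1} − x_{i+1}·y_i), indices taken mod 4.
Σ = (-48) + (28) + (-28) + (-17) = -65
Area = |Σ|/2 = 32.5.

32.5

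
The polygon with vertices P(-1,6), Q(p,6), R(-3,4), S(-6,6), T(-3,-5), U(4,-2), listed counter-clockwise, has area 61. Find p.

The doubled signed area Σ (x_i y_{i+1} − x_{i+1} y_i) is linear in p.
With p=0 it equals 114; the coefficient of p is -2 (from the two edges through Q).
So -2·p + 114 = 2·61 = 122 ⇒ p = -4.

-4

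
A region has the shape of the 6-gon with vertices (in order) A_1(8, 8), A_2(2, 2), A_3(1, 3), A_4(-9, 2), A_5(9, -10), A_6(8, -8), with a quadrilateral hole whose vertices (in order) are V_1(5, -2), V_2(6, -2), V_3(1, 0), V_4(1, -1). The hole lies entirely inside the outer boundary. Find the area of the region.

117.5

Outer boundary:
Apply Gauss's area formula: 2A = Σ (x_i·y_{i+1} − x_{i+1}·y_i), indices taken mod 6.
Σ = (0) + (4) + (29) + (72) + (8) + (128) = 241
Area = |Σ|/2 = 120.5.
Hole:
Apply the shoelace formula: 2A = Σ (x_i·y_{i+1} − x_{i+1}·y_i), indices taken mod 4.
Σ = (2) + (2) + (-1) + (3) = 6
Area = |Σ|/2 = 3.
Net area = 120.5 − 3 = 117.5.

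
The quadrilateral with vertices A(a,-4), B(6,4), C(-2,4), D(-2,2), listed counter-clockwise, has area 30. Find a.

Write out the shoelace sum; only the two edges meeting at A involve a:
2·Area = [((-2)·(-4) − a·2) + (a·4 − 6·(-4))] + 36
       = 2·a + 68 = 60
⇒ a = -4.

-4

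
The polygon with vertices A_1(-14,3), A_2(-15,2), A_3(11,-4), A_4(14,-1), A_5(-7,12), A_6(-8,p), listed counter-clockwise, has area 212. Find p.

13

The doubled signed area Σ (x_i y_{i+1} − x_{i+1} y_i) is linear in p.
With p=0 it equals 333; the coefficient of p is 7 (from the two edges through A_6).
So 7·p + 333 = 2·212 = 424 ⇒ p = 13.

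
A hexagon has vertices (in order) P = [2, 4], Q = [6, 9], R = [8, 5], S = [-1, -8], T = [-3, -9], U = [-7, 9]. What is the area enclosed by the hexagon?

Cross-terms: -6, -42, -59, -15, -90, -46  ⇒  Σ = -258
Area = |Σ|/2 = 129.

129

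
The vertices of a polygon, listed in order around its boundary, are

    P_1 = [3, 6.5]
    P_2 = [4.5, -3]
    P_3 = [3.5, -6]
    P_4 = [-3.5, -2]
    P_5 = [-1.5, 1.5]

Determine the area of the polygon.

Σ = (-38.25) + (-16.5) + (-28) + (-8.25) + (-14.25) = -105.25
Area = |Σ|/2 = 52.625.

52.625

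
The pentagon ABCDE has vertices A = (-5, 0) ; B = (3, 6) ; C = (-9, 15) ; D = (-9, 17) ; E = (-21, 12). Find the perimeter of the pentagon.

|AB| = √((8)² + (6)²) = √100 = 10
|BC| = √((-12)² + (9)²) = √225 = 15
|CD| = √((0)² + (2)²) = √4 = 2
|DE| = √((-12)² + (-5)²) = √169 = 13
|EA| = √((16)² + (-12)²) = √400 = 20
Perimeter = 10 + 15 + 2 + 13 + 20 = 60.

60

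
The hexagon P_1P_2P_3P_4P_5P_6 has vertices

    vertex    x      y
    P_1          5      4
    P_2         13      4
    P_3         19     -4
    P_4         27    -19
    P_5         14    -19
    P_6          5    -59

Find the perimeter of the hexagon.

152

|P_1P_2| = √((8)² + (0)²) = √64 = 8
|P_2P_3| = √((6)² + (-8)²) = √100 = 10
|P_3P_4| = √((8)² + (-15)²) = √289 = 17
|P_4P_5| = √((-13)² + (0)²) = √169 = 13
|P_5P_6| = √((-9)² + (-40)²) = √1681 = 41
|P_6P_1| = √((0)² + (63)²) = √3969 = 63
Perimeter = 8 + 10 + 17 + 13 + 41 + 63 = 152.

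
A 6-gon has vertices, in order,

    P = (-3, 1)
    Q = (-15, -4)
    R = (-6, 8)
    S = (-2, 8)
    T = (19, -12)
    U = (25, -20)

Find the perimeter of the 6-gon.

106

|PQ| = √((-12)² + (-5)²) = √169 = 13
|QR| = √((9)² + (12)²) = √225 = 15
|RS| = √((4)² + (0)²) = √16 = 4
|ST| = √((21)² + (-20)²) = √841 = 29
|TU| = √((6)² + (-8)²) = √100 = 10
|UP| = √((-28)² + (21)²) = √1225 = 35
Perimeter = 13 + 15 + 4 + 29 + 10 + 35 = 106.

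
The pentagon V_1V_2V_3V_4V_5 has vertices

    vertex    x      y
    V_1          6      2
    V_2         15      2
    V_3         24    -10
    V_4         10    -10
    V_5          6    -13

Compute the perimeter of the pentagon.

58

|V_1V_2| = √((9)² + (0)²) = √81 = 9
|V_2V_3| = √((9)² + (-12)²) = √225 = 15
|V_3V_4| = √((-14)² + (0)²) = √196 = 14
|V_4V_5| = √((-4)² + (-3)²) = √25 = 5
|V_5V_1| = √((0)² + (15)²) = √225 = 15
Perimeter = 9 + 15 + 14 + 5 + 15 = 58.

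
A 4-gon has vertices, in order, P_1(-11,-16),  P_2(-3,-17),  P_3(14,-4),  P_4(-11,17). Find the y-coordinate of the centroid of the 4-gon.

-316/129

Apply the shoelace formula. First the cross-terms c_i = x_i·y_{i+1} − x_{i+1}·y_i:
  139, 250, 194, 363  ⇒  2A = 946, A = 473.
Then Σ (y_i + y_{i+1})·c_i = -6952, so ȳ = -6952 / (6·473) = -316/129.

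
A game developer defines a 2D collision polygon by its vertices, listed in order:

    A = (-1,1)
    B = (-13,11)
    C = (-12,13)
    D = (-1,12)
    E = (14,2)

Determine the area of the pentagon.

Apply the shoelace formula: 2A = Σ (x_i·y_{i+1} − x_{i+1}·y_i), indices taken mod 5.
Σ = (2) + (-37) + (-131) + (-170) + (16) = -320
Area = |Σ|/2 = 160.

160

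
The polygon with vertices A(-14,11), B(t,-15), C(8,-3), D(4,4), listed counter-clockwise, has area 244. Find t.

-1

The doubled signed area Σ (x_i y_{i+1} − x_{i+1} y_i) is linear in t.
With t=0 it equals 474; the coefficient of t is -14 (from the two edges through B).
So -14·t + 474 = 2·244 = 488 ⇒ t = -1.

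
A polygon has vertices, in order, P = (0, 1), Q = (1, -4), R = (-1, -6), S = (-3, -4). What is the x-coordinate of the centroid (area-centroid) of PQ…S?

-16/21

Apply the shoelace (surveyor's) formula. First the cross-terms c_i = x_i·y_{i+1} − x_{i+1}·y_i:
  -1, -10, -14, -3  ⇒  2A = -28, A = -14.
Then Σ (x_i + x_{i+1})·c_i = 64, so x̄ = 64 / (6·(-14)) = -16/21.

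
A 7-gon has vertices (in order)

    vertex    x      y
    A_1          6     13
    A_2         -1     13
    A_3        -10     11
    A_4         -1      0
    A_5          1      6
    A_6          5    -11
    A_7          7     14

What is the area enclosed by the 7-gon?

Apply the shoelace formula: 2A = Σ (x_i·y_{i+1} − x_{i+1}·y_i), indices taken mod 7.
Cross-terms: 91, 119, 11, -6, -41, 147, 7  ⇒  Σ = 328
Area = |Σ|/2 = 164.

164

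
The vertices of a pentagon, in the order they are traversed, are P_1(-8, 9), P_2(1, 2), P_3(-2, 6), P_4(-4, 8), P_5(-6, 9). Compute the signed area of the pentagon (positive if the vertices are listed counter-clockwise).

Σ = (-25) + (10) + (8) + (12) + (18) = 23
Signed area = Σ/2 = 11.5 (positive ⇒ counter-clockwise traversal).

11.5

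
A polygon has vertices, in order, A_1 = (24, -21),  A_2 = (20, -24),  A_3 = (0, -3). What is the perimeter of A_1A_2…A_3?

|A_1A_2| = √((-4)² + (-3)²) = √25 = 5
|A_2A_3| = √((-20)² + (21)²) = √841 = 29
|A_3A_1| = √((24)² + (-18)²) = √900 = 30
Perimeter = 5 + 29 + 30 = 64.

64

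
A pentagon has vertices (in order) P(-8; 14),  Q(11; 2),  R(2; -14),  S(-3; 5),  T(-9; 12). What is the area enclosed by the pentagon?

Σ = (-170) + (-158) + (-32) + (9) + (-30) = -381
Area = |Σ|/2 = 190.5.

190.5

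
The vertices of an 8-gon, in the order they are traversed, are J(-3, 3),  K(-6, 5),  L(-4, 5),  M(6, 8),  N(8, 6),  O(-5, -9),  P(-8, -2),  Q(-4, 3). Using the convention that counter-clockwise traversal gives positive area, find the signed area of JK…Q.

Apply the shoelace formula: 2A = Σ (x_i·y_{i+1} − x_{i+1}·y_i), indices taken mod 8.
Cross-terms: 3, -10, -62, -28, -42, -62, -32, -3  ⇒  Σ = -236
Signed area = Σ/2 = -118 (negative ⇒ clockwise traversal).

-118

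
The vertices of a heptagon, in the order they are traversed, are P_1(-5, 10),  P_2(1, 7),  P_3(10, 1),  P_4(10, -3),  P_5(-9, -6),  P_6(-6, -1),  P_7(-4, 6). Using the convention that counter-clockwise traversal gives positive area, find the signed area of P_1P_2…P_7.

-159

Apply the shoelace formula: 2A = Σ (x_i·y_{i+1} − x_{i+1}·y_i), indices taken mod 7.
P_1→P_2: (-5)(7) − (1)(10) = -45
P_2→P_3: (1)(1) − (10)(7) = -69
P_3→P_4: (10)(-3) − (10)(1) = -40
P_4→P_5: (10)(-6) − (-9)(-3) = -87
P_5→P_6: (-9)(-1) − (-6)(-6) = -27
P_6→P_7: (-6)(6) − (-4)(-1) = -40
P_7→P_1: (-4)(10) − (-5)(6) = -10
Σ = -318
Signed area = Σ/2 = -159 (negative ⇒ clockwise traversal).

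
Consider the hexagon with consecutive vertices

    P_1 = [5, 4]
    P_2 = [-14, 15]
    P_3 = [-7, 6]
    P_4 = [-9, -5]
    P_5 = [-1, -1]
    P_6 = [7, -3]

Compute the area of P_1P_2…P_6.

149

P_1→P_2: (5)(15) − (-14)(4) = 131
P_2→P_3: (-14)(6) − (-7)(15) = 21
P_3→P_4: (-7)(-5) − (-9)(6) = 89
P_4→P_5: (-9)(-1) − (-1)(-5) = 4
P_5→P_6: (-1)(-3) − (7)(-1) = 10
P_6→P_1: (7)(4) − (5)(-3) = 43
Σ = 298
Area = |Σ|/2 = 149.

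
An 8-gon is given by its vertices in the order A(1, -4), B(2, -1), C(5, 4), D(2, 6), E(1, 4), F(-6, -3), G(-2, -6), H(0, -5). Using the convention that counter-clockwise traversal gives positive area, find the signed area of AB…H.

Apply Gauss's area formula: 2A = Σ (x_i·y_{i+1} − x_{i+1}·y_i), indices taken mod 8.
Cross-terms: 7, 13, 22, 2, 21, 30, 10, 5  ⇒  Σ = 110
Signed area = Σ/2 = 55 (positive ⇒ counter-clockwise traversal).

55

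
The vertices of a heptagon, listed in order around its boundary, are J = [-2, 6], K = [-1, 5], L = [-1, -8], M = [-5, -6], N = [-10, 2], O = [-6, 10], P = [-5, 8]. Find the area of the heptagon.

97.5

Cross-terms: -4, 13, -34, -70, -88, 2, -14  ⇒  Σ = -195
Area = |Σ|/2 = 97.5.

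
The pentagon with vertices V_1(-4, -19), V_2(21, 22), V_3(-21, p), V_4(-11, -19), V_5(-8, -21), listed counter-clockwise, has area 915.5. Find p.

16

The doubled signed area Σ (x_i y_{i+1} − x_{i+1} y_i) is linear in p.
With p=0 it equals 1319; the coefficient of p is 32 (from the two edges through V_3).
So 32·p + 1319 = 2·915.5 = 1831 ⇒ p = 16.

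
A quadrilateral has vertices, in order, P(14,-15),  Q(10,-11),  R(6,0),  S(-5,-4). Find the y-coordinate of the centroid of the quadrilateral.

-1005/169

Apply the surveyor's formula. First the cross-terms c_i = x_i·y_{i+1} − x_{i+1}·y_i:
  -4, 66, -24, 131  ⇒  2A = 169, A = 84.5.
Then Σ (y_i + y_{i+1})·c_i = -3015, so ȳ = -3015 / (6·84.5) = -1005/169.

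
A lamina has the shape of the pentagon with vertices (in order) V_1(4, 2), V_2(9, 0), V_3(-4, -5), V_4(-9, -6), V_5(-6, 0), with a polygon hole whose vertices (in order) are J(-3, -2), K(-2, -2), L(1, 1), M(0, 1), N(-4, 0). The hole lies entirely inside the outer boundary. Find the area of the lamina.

Outer boundary:
Apply the shoelace (surveyor's) formula: 2A = Σ (x_i·y_{i+1} − x_{i+1}·y_i), indices taken mod 5.
Cross-terms: -18, -45, -21, -36, -12  ⇒  Σ = -132
Area = |Σ|/2 = 66.
Hole:
Σ = (2) + (0) + (1) + (4) + (8) = 15
Area = |Σ|/2 = 7.5.
Net area = 66 − 7.5 = 58.5.

58.5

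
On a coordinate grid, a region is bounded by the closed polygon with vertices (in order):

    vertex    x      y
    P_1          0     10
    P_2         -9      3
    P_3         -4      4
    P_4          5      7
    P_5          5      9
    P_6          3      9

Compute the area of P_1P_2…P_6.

Apply the surveyor's formula: 2A = Σ (x_i·y_{i+1} − x_{i+1}·y_i), indices taken mod 6.
Cross-terms: 90, -24, -48, 10, 18, 30  ⇒  Σ = 76
Area = |Σ|/2 = 38.

38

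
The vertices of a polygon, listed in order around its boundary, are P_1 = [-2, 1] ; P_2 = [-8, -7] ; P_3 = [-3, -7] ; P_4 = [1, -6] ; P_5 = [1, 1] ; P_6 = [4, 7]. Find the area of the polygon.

P_1→P_2: (-2)(-7) − (-8)(1) = 22
P_2→P_3: (-8)(-7) − (-3)(-7) = 35
P_3→P_4: (-3)(-6) − (1)(-7) = 25
P_4→P_5: (1)(1) − (1)(-6) = 7
P_5→P_6: (1)(7) − (4)(1) = 3
P_6→P_1: (4)(1) − (-2)(7) = 18
Σ = 110
Area = |Σ|/2 = 55.

55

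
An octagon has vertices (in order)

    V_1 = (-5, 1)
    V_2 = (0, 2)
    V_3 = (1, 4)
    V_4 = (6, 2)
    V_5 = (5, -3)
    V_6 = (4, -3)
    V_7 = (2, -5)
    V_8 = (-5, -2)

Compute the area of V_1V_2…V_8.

61.5

Σ = (-10) + (-2) + (-22) + (-28) + (-3) + (-14) + (-29) + (-15) = -123
Area = |Σ|/2 = 61.5.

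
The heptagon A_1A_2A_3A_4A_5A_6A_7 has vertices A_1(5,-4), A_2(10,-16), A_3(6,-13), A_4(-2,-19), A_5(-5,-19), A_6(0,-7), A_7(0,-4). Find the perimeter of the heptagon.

52

|A_1A_2| = √((5)² + (-12)²) = √169 = 13
|A_2A_3| = √((-4)² + (3)²) = √25 = 5
|A_3A_4| = √((-8)² + (-6)²) = √100 = 10
|A_4A_5| = √((-3)² + (0)²) = √9 = 3
|A_5A_6| = √((5)² + (12)²) = √169 = 13
|A_6A_7| = √((0)² + (3)²) = √9 = 3
|A_7A_1| = √((5)² + (0)²) = √25 = 5
Perimeter = 13 + 5 + 10 + 3 + 13 + 3 + 5 = 52.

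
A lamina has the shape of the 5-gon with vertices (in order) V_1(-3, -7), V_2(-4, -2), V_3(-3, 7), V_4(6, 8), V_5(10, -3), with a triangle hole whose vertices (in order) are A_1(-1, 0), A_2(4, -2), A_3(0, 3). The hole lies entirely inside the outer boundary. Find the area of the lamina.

141

Outer boundary:
V_1→V_2: (-3)(-2) − (-4)(-7) = -22
V_2→V_3: (-4)(7) − (-3)(-2) = -34
V_3→V_4: (-3)(8) − (6)(7) = -66
V_4→V_5: (6)(-3) − (10)(8) = -98
V_5→V_1: (10)(-7) − (-3)(-3) = -79
Σ = -299
Area = |Σ|/2 = 149.5.
Hole:
Σ = (2) + (12) + (3) = 17
Area = |Σ|/2 = 8.5.
Net area = 149.5 − 8.5 = 141.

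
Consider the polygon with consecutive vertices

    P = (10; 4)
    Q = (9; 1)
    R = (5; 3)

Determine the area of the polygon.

Apply the surveyor's formula: 2A = Σ (x_i·y_{i+1} − x_{i+1}·y_i), indices taken mod 3.
Σ = (-26) + (22) + (-10) = -14
Area = |Σ|/2 = 7.

7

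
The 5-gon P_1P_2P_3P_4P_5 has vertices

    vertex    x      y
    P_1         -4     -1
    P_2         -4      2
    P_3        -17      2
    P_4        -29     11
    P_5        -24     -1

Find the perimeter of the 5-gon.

64

|P_1P_2| = √((0)² + (3)²) = √9 = 3
|P_2P_3| = √((-13)² + (0)²) = √169 = 13
|P_3P_4| = √((-12)² + (9)²) = √225 = 15
|P_4P_5| = √((5)² + (-12)²) = √169 = 13
|P_5P_1| = √((20)² + (0)²) = √400 = 20
Perimeter = 3 + 13 + 15 + 13 + 20 = 64.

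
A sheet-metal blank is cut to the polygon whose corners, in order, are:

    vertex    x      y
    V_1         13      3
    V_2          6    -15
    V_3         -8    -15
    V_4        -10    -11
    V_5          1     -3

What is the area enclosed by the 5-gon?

201

Apply the surveyor's formula: 2A = Σ (x_i·y_{i+1} − x_{i+1}·y_i), indices taken mod 5.
Σ = (-213) + (-210) + (-62) + (41) + (42) = -402
Area = |Σ|/2 = 201.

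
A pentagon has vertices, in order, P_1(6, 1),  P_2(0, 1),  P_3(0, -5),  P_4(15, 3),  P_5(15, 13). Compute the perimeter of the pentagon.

54

|P_1P_2| = √((-6)² + (0)²) = √36 = 6
|P_2P_3| = √((0)² + (-6)²) = √36 = 6
|P_3P_4| = √((15)² + (8)²) = √289 = 17
|P_4P_5| = √((0)² + (10)²) = √100 = 10
|P_5P_1| = √((-9)² + (-12)²) = √225 = 15
Perimeter = 6 + 6 + 17 + 10 + 15 = 54.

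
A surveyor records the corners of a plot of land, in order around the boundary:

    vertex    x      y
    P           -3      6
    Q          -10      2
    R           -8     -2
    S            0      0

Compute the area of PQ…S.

45

P→Q: (-3)(2) − (-10)(6) = 54
Q→R: (-10)(-2) − (-8)(2) = 36
R→S: (-8)(0) − (0)(-2) = 0
S→P: (0)(6) − (-3)(0) = 0
Σ = 90
Area = |Σ|/2 = 45.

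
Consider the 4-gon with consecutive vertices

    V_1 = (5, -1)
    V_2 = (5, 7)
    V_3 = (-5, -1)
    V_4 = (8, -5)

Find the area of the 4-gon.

V_1→V_2: (5)(7) − (5)(-1) = 40
V_2→V_3: (5)(-1) − (-5)(7) = 30
V_3→V_4: (-5)(-5) − (8)(-1) = 33
V_4→V_1: (8)(-1) − (5)(-5) = 17
Σ = 120
Area = |Σ|/2 = 60.

60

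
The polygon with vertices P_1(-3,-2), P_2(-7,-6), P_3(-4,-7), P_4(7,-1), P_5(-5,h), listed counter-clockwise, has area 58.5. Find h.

3

Write out the shoelace sum; only the two edges meeting at P_5 involve h:
2·Area = [(7·h − (-5)·(-1)) + ((-5)·(-2) − (-3)·h)] + 82
       = 10·h + 87 = 117
⇒ h = 3.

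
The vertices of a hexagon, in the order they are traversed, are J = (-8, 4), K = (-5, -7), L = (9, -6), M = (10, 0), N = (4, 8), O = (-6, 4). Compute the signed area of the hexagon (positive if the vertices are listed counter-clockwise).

Σ = (76) + (93) + (60) + (80) + (64) + (8) = 381
Signed area = Σ/2 = 190.5 (positive ⇒ counter-clockwise traversal).

190.5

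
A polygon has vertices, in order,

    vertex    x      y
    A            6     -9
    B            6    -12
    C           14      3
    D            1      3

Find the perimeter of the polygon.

|AB| = √((0)² + (-3)²) = √9 = 3
|BC| = √((8)² + (15)²) = √289 = 17
|CD| = √((-13)² + (0)²) = √169 = 13
|DA| = √((5)² + (-12)²) = √169 = 13
Perimeter = 3 + 17 + 13 + 13 = 46.

46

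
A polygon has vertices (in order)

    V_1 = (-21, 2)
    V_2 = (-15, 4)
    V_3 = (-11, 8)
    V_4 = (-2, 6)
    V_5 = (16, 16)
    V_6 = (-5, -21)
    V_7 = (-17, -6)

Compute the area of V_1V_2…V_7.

V_1→V_2: (-21)(4) − (-15)(2) = -54
V_2→V_3: (-15)(8) − (-11)(4) = -76
V_3→V_4: (-11)(6) − (-2)(8) = -50
V_4→V_5: (-2)(16) − (16)(6) = -128
V_5→V_6: (16)(-21) − (-5)(16) = -256
V_6→V_7: (-5)(-6) − (-17)(-21) = -327
V_7→V_1: (-17)(2) − (-21)(-6) = -160
Σ = -1051
Area = |Σ|/2 = 525.5.

525.5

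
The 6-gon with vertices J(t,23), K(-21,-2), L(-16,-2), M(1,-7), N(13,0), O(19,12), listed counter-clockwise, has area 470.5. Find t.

25

The doubled signed area Σ (x_i y_{i+1} − x_{i+1} y_i) is linear in t.
With t=0 it equals 1291; the coefficient of t is -14 (from the two edges through J).
So -14·t + 1291 = 2·470.5 = 941 ⇒ t = 25.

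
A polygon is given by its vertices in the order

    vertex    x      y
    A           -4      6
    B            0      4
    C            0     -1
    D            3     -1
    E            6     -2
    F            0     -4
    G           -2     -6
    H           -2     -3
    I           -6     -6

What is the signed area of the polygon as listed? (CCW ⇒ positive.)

Apply the surveyor's formula: 2A = Σ (x_i·y_{i+1} − x_{i+1}·y_i), indices taken mod 9.
A→B: (-4)(4) − (0)(6) = -16
B→C: (0)(-1) − (0)(4) = 0
C→D: (0)(-1) − (3)(-1) = 3
D→E: (3)(-2) − (6)(-1) = 0
E→F: (6)(-4) − (0)(-2) = -24
F→G: (0)(-6) − (-2)(-4) = -8
G→H: (-2)(-3) − (-2)(-6) = -6
H→I: (-2)(-6) − (-6)(-3) = -6
I→A: (-6)(6) − (-4)(-6) = -60
Σ = -117
Signed area = Σ/2 = -58.5 (negative ⇒ clockwise traversal).

-58.5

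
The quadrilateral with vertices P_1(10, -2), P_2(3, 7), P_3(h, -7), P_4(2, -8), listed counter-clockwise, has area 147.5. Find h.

Write out the shoelace sum; only the two edges meeting at P_3 involve h:
2·Area = [(3·(-7) − h·7) + (h·(-8) − 2·(-7))] + 152
       = -15·h + 145 = 295
⇒ h = -10.

-10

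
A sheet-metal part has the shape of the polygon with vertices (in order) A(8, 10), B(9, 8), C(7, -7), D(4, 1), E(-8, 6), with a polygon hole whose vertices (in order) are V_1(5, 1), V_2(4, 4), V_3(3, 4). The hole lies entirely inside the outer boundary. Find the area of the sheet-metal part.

101.5

Outer boundary:
Cross-terms: -26, -119, 35, 32, -128  ⇒  Σ = -206
Area = |Σ|/2 = 103.
Hole:
Cross-terms: 16, 4, -17  ⇒  Σ = 3
Area = |Σ|/2 = 1.5.
Net area = 103 − 1.5 = 101.5.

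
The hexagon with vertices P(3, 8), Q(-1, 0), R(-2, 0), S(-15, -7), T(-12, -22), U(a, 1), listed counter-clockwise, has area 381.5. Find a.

17

The doubled signed area Σ (x_i y_{i+1} − x_{i+1} y_i) is linear in a.
With a=0 it equals 253; the coefficient of a is 30 (from the two edges through U).
So 30·a + 253 = 2·381.5 = 763 ⇒ a = 17.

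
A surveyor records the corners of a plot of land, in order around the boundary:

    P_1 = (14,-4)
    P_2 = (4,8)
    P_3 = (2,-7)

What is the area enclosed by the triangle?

Apply the surveyor's formula: 2A = Σ (x_i·y_{i+1} − x_{i+1}·y_i), indices taken mod 3.
Σ = (128) + (-44) + (90) = 174
Area = |Σ|/2 = 87.

87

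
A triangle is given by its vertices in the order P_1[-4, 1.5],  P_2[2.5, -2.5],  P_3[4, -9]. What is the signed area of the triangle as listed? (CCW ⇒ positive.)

-18.125

P_1→P_2: (-4)(-2.5) − (2.5)(1.5) = 6.25
P_2→P_3: (2.5)(-9) − (4)(-2.5) = -12.5
P_3→P_1: (4)(1.5) − (-4)(-9) = -30
Σ = -36.25
Signed area = Σ/2 = -18.125 (negative ⇒ clockwise traversal).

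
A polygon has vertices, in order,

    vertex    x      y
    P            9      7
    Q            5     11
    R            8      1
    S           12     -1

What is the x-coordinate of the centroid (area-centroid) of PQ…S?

Apply the surveyor's formula. First the cross-terms c_i = x_i·y_{i+1} − x_{i+1}·y_i:
  64, -83, -20, 93  ⇒  2A = 54, A = 27.
Then Σ (x_i + x_{i+1})·c_i = 1370, so x̄ = 1370 / (6·27) = 685/81.

685/81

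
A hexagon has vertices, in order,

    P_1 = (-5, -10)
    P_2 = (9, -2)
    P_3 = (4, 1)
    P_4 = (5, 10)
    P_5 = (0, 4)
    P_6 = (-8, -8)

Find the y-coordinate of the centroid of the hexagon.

-350/183

Apply the surveyor's formula. First the cross-terms c_i = x_i·y_{i+1} − x_{i+1}·y_i:
  100, 17, 35, 20, 32, 40  ⇒  2A = 244, A = 122.
Then Σ (y_i + y_{i+1})·c_i = -1400, so ȳ = -1400 / (6·122) = -350/183.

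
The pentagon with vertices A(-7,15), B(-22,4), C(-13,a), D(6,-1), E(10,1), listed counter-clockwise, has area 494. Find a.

Write out the shoelace sum; only the two edges meeting at C involve a:
2·Area = [((-22)·a − (-13)·4) + ((-13)·(-1) − 6·a)] + 475
       = -28·a + 540 = 988
⇒ a = -16.

-16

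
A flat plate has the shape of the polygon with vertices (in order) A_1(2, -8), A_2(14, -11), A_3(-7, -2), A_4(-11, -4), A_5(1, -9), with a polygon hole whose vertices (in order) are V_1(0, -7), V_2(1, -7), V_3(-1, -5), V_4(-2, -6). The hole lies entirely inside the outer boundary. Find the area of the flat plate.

Outer boundary:
Apply the shoelace formula: 2A = Σ (x_i·y_{i+1} − x_{i+1}·y_i), indices taken mod 5.
Cross-terms: 90, -105, 6, 103, 10  ⇒  Σ = 104
Area = |Σ|/2 = 52.
Hole:
Σ = (7) + (-12) + (-4) + (14) = 5
Area = |Σ|/2 = 2.5.
Net area = 52 − 2.5 = 49.5.

49.5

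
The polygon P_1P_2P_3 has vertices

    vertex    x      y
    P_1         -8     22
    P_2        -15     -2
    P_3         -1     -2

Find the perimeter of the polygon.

64

|P_1P_2| = √((-7)² + (-24)²) = √625 = 25
|P_2P_3| = √((14)² + (0)²) = √196 = 14
|P_3P_1| = √((-7)² + (24)²) = √625 = 25
Perimeter = 25 + 14 + 25 = 64.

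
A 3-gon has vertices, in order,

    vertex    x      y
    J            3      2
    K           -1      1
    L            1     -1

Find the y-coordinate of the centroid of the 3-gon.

Apply Gauss's area formula. First the cross-terms c_i = x_i·y_{i+1} − x_{i+1}·y_i:
  5, 0, 5  ⇒  2A = 10, A = 5.
Then Σ (y_i + y_{i+1})·c_i = 20, so ȳ = 20 / (6·5) = 2/3.

2/3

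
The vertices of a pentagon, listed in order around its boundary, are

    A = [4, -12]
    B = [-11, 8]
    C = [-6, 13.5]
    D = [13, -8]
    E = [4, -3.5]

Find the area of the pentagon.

187.75

Apply the shoelace (surveyor's) formula: 2A = Σ (x_i·y_{i+1} − x_{i+1}·y_i), indices taken mod 5.
Σ = (-100) + (-100.5) + (-127.5) + (-13.5) + (-34) = -375.5
Area = |Σ|/2 = 187.75.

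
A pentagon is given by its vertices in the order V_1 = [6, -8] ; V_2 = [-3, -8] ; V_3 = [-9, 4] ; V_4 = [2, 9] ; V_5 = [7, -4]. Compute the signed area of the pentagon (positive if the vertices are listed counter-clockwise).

-174

Apply the shoelace (surveyor's) formula: 2A = Σ (x_i·y_{i+1} − x_{i+1}·y_i), indices taken mod 5.
Σ = (-72) + (-84) + (-89) + (-71) + (-32) = -348
Signed area = Σ/2 = -174 (negative ⇒ clockwise traversal).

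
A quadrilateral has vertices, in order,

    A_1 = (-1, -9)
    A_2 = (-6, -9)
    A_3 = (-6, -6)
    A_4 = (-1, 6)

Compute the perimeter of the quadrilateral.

36

|A_1A_2| = √((-5)² + (0)²) = √25 = 5
|A_2A_3| = √((0)² + (3)²) = √9 = 3
|A_3A_4| = √((5)² + (12)²) = √169 = 13
|A_4A_1| = √((0)² + (-15)²) = √225 = 15
Perimeter = 5 + 3 + 13 + 15 = 36.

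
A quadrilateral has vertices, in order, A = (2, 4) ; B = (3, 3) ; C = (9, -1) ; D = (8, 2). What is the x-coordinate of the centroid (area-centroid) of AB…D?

166/27

Apply the shoelace (surveyor's) formula. First the cross-terms c_i = x_i·y_{i+1} − x_{i+1}·y_i:
  -6, -30, 26, 28  ⇒  2A = 18, A = 9.
Then Σ (x_i + x_{i+1})·c_i = 332, so x̄ = 332 / (6·9) = 166/27.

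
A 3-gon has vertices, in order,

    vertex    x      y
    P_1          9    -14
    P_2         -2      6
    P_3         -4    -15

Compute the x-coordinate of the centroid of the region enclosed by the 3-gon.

Apply Gauss's area formula. First the cross-terms c_i = x_i·y_{i+1} − x_{i+1}·y_i:
  26, 54, 191  ⇒  2A = 271, A = 135.5.
Then Σ (x_i + x_{i+1})·c_i = 813, so x̄ = 813 / (6·135.5) = 1.

1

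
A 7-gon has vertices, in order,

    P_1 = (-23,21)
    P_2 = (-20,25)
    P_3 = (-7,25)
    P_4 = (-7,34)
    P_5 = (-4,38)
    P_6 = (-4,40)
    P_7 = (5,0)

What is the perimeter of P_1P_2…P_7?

110

|P_1P_2| = √((3)² + (4)²) = √25 = 5
|P_2P_3| = √((13)² + (0)²) = √169 = 13
|P_3P_4| = √((0)² + (9)²) = √81 = 9
|P_4P_5| = √((3)² + (4)²) = √25 = 5
|P_5P_6| = √((0)² + (2)²) = √4 = 2
|P_6P_7| = √((9)² + (-40)²) = √1681 = 41
|P_7P_1| = √((-28)² + (21)²) = √1225 = 35
Perimeter = 5 + 13 + 9 + 5 + 2 + 41 + 35 = 110.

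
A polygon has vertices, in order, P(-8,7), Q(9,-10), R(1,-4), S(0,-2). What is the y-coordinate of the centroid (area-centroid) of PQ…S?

-245/81

Apply Gauss's area formula. First the cross-terms c_i = x_i·y_{i+1} − x_{i+1}·y_i:
  17, -26, -2, -16  ⇒  2A = -27, A = -13.5.
Then Σ (y_i + y_{i+1})·c_i = 245, so ȳ = 245 / (6·(-13.5)) = -245/81.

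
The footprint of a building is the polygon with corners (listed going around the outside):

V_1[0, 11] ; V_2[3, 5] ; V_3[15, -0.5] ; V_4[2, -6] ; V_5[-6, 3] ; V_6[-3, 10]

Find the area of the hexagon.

Apply the shoelace formula: 2A = Σ (x_i·y_{i+1} − x_{i+1}·y_i), indices taken mod 6.
Cross-terms: -33, -76.5, -89, -30, -51, -33  ⇒  Σ = -312.5
Area = |Σ|/2 = 156.25.

156.25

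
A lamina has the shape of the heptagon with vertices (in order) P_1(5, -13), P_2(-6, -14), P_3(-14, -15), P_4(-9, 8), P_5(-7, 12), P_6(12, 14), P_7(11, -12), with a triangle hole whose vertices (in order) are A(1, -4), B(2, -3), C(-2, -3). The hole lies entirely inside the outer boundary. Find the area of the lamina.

Outer boundary:
Cross-terms: -148, -106, -247, -52, -242, -298, -83  ⇒  Σ = -1176
Area = |Σ|/2 = 588.
Hole:
Apply Gauss's area formula: 2A = Σ (x_i·y_{i+1} − x_{i+1}·y_i), indices taken mod 3.
Σ = (5) + (-12) + (11) = 4
Area = |Σ|/2 = 2.
Net area = 588 − 2 = 586.

586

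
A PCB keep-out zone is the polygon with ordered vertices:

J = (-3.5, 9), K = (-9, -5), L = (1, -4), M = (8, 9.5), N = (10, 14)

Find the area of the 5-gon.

Apply the shoelace formula: 2A = Σ (x_i·y_{i+1} − x_{i+1}·y_i), indices taken mod 5.
Σ = (98.5) + (41) + (41.5) + (17) + (139) = 337
Area = |Σ|/2 = 168.5.

168.5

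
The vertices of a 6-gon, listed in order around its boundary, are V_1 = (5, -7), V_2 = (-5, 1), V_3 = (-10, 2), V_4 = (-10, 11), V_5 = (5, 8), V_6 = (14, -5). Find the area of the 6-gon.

Apply the surveyor's formula: 2A = Σ (x_i·y_{i+1} − x_{i+1}·y_i), indices taken mod 6.
Σ = (-30) + (0) + (-90) + (-135) + (-137) + (-73) = -465
Area = |Σ|/2 = 232.5.

232.5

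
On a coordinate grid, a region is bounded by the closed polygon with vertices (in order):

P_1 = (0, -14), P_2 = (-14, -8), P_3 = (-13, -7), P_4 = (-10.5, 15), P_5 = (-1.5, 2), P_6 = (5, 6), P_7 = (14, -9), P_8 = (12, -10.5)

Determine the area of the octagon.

Cross-terms: -196, -6, -268.5, 1.5, -19, -129, -39, -168  ⇒  Σ = -824
Area = |Σ|/2 = 412.

412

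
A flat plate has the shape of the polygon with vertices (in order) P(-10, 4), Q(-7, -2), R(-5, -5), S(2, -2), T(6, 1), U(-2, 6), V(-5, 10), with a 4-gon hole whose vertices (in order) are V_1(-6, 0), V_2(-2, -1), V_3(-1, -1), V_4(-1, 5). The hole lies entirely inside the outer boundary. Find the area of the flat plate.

102

Outer boundary:
Σ = (48) + (25) + (20) + (14) + (38) + (10) + (80) = 235
Area = |Σ|/2 = 117.5.
Hole:
Apply the shoelace (surveyor's) formula: 2A = Σ (x_i·y_{i+1} − x_{i+1}·y_i), indices taken mod 4.
Σ = (6) + (1) + (-6) + (30) = 31
Area = |Σ|/2 = 15.5.
Net area = 117.5 − 15.5 = 102.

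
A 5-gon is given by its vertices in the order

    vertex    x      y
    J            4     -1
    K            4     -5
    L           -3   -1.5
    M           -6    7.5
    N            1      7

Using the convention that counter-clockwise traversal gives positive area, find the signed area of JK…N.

-73.5

Apply the shoelace formula: 2A = Σ (x_i·y_{i+1} − x_{i+1}·y_i), indices taken mod 5.
Σ = (-16) + (-21) + (-31.5) + (-49.5) + (-29) = -147
Signed area = Σ/2 = -73.5 (negative ⇒ clockwise traversal).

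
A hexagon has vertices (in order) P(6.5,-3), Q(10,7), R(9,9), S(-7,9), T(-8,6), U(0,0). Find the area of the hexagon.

138.25

Cross-terms: 75.5, 27, 144, 30, 0, 0  ⇒  Σ = 276.5
Area = |Σ|/2 = 138.25.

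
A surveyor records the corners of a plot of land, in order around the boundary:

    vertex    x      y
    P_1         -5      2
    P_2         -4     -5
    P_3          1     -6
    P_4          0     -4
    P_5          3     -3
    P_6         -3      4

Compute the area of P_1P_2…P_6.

Σ = (33) + (29) + (-4) + (12) + (3) + (14) = 87
Area = |Σ|/2 = 43.5.

43.5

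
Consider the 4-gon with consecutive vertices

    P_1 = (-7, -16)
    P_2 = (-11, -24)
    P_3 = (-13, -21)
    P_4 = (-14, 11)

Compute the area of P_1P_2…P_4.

Cross-terms: -8, -81, -437, 301  ⇒  Σ = -225
Area = |Σ|/2 = 112.5.

112.5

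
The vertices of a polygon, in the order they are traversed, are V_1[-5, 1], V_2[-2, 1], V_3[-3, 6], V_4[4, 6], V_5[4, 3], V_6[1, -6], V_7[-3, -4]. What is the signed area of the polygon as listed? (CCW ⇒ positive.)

-69

Apply Gauss's area formula: 2A = Σ (x_i·y_{i+1} − x_{i+1}·y_i), indices taken mod 7.
Σ = (-3) + (-9) + (-42) + (-12) + (-27) + (-22) + (-23) = -138
Signed area = Σ/2 = -69 (negative ⇒ clockwise traversal).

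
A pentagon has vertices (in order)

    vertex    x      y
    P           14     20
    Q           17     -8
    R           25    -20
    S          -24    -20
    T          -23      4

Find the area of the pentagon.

1322

Apply the shoelace (surveyor's) formula: 2A = Σ (x_i·y_{i+1} − x_{i+1}·y_i), indices taken mod 5.
Σ = (-452) + (-140) + (-980) + (-556) + (-516) = -2644
Area = |Σ|/2 = 1322.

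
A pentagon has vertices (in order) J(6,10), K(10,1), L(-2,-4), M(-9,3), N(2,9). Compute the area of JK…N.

147.5

Apply the surveyor's formula: 2A = Σ (x_i·y_{i+1} − x_{i+1}·y_i), indices taken mod 5.
J→K: (6)(1) − (10)(10) = -94
K→L: (10)(-4) − (-2)(1) = -38
L→M: (-2)(3) − (-9)(-4) = -42
M→N: (-9)(9) − (2)(3) = -87
N→J: (2)(10) − (6)(9) = -34
Σ = -295
Area = |Σ|/2 = 147.5.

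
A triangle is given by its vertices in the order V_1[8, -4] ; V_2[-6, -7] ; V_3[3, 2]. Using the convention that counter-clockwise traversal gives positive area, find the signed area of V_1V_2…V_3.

Apply the shoelace (surveyor's) formula: 2A = Σ (x_i·y_{i+1} − x_{i+1}·y_i), indices taken mod 3.
Cross-terms: -80, 9, -28  ⇒  Σ = -99
Signed area = Σ/2 = -49.5 (negative ⇒ clockwise traversal).

-49.5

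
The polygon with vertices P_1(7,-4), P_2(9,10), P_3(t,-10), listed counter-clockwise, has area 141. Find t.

-14

Write out the shoelace sum; only the two edges meeting at P_3 involve t:
2·Area = [(9·(-10) − t·10) + (t·(-4) − 7·(-10))] + 106
       = -14·t + 86 = 282
⇒ t = -14.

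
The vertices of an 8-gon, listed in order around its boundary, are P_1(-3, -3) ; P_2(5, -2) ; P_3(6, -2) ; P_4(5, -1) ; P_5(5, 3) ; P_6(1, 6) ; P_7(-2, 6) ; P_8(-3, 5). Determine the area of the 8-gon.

62

Σ = (21) + (2) + (4) + (20) + (27) + (18) + (8) + (24) = 124
Area = |Σ|/2 = 62.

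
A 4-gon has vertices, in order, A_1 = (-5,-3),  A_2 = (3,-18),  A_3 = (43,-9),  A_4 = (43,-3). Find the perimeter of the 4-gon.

|A_1A_2| = √((8)² + (-15)²) = √289 = 17
|A_2A_3| = √((40)² + (9)²) = √1681 = 41
|A_3A_4| = √((0)² + (6)²) = √36 = 6
|A_4A_1| = √((-48)² + (0)²) = √2304 = 48
Perimeter = 17 + 41 + 6 + 48 = 112.

112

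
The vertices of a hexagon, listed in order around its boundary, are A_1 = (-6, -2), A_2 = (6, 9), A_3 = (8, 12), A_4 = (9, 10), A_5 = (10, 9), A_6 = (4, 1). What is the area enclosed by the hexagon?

58.5

Cross-terms: -42, 0, -28, -19, -26, -2  ⇒  Σ = -117
Area = |Σ|/2 = 58.5.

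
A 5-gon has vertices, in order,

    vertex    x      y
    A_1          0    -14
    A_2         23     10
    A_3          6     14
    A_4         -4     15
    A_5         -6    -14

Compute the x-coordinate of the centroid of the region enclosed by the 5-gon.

1111/240

Apply Gauss's area formula. First the cross-terms c_i = x_i·y_{i+1} − x_{i+1}·y_i:
  322, 262, 146, 146, 84  ⇒  2A = 960, A = 480.
Then Σ (x_i + x_{i+1})·c_i = 13332, so x̄ = 13332 / (6·480) = 1111/240.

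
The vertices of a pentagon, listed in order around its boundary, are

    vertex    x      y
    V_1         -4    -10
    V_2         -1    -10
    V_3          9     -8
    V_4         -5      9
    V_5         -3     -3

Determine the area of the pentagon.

114.5

Cross-terms: 30, 98, 41, 42, 18  ⇒  Σ = 229
Area = |Σ|/2 = 114.5.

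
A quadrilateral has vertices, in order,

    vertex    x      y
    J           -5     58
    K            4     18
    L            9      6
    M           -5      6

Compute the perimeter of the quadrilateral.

|JK| = √((9)² + (-40)²) = √1681 = 41
|KL| = √((5)² + (-12)²) = √169 = 13
|LM| = √((-14)² + (0)²) = √196 = 14
|MJ| = √((0)² + (52)²) = √2704 = 52
Perimeter = 41 + 13 + 14 + 52 = 120.

120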